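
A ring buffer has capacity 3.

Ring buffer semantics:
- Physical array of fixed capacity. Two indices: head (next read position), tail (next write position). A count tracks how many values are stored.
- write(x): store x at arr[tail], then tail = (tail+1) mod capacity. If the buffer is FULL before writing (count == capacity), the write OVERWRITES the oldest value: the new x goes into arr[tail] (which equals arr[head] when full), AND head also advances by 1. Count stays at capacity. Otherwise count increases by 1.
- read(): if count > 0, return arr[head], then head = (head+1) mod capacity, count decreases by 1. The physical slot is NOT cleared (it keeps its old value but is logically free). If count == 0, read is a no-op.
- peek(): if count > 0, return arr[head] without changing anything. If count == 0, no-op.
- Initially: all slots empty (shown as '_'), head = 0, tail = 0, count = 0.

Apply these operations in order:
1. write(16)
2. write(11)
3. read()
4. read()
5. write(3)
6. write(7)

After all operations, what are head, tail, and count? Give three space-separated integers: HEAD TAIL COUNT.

Answer: 2 1 2

Derivation:
After op 1 (write(16)): arr=[16 _ _] head=0 tail=1 count=1
After op 2 (write(11)): arr=[16 11 _] head=0 tail=2 count=2
After op 3 (read()): arr=[16 11 _] head=1 tail=2 count=1
After op 4 (read()): arr=[16 11 _] head=2 tail=2 count=0
After op 5 (write(3)): arr=[16 11 3] head=2 tail=0 count=1
After op 6 (write(7)): arr=[7 11 3] head=2 tail=1 count=2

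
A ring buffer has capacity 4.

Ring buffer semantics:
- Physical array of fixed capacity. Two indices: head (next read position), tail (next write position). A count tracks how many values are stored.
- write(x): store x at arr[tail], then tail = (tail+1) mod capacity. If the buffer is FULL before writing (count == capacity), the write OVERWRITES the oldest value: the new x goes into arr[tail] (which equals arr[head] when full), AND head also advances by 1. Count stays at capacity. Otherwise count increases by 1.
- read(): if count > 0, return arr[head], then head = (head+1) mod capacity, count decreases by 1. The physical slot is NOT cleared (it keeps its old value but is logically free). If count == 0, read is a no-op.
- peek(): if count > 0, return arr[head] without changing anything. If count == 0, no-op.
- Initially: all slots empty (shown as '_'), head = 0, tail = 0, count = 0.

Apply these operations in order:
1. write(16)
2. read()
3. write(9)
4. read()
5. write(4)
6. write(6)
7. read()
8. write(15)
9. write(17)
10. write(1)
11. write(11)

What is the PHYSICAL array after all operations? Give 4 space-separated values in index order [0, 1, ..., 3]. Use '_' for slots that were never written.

Answer: 15 17 1 11

Derivation:
After op 1 (write(16)): arr=[16 _ _ _] head=0 tail=1 count=1
After op 2 (read()): arr=[16 _ _ _] head=1 tail=1 count=0
After op 3 (write(9)): arr=[16 9 _ _] head=1 tail=2 count=1
After op 4 (read()): arr=[16 9 _ _] head=2 tail=2 count=0
After op 5 (write(4)): arr=[16 9 4 _] head=2 tail=3 count=1
After op 6 (write(6)): arr=[16 9 4 6] head=2 tail=0 count=2
After op 7 (read()): arr=[16 9 4 6] head=3 tail=0 count=1
After op 8 (write(15)): arr=[15 9 4 6] head=3 tail=1 count=2
After op 9 (write(17)): arr=[15 17 4 6] head=3 tail=2 count=3
After op 10 (write(1)): arr=[15 17 1 6] head=3 tail=3 count=4
After op 11 (write(11)): arr=[15 17 1 11] head=0 tail=0 count=4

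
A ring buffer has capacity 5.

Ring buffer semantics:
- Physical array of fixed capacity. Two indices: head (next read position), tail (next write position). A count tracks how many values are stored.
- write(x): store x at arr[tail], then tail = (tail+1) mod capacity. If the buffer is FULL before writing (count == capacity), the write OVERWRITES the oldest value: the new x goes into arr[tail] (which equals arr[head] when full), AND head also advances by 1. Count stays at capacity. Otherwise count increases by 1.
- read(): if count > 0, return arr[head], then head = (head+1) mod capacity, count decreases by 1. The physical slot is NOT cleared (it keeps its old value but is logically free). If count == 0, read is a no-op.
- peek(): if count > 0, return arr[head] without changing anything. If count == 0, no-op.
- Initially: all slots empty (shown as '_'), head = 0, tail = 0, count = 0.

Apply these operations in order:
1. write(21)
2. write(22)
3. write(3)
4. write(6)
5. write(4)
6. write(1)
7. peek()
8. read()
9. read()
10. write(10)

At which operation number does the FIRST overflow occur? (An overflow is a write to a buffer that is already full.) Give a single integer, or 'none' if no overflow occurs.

After op 1 (write(21)): arr=[21 _ _ _ _] head=0 tail=1 count=1
After op 2 (write(22)): arr=[21 22 _ _ _] head=0 tail=2 count=2
After op 3 (write(3)): arr=[21 22 3 _ _] head=0 tail=3 count=3
After op 4 (write(6)): arr=[21 22 3 6 _] head=0 tail=4 count=4
After op 5 (write(4)): arr=[21 22 3 6 4] head=0 tail=0 count=5
After op 6 (write(1)): arr=[1 22 3 6 4] head=1 tail=1 count=5
After op 7 (peek()): arr=[1 22 3 6 4] head=1 tail=1 count=5
After op 8 (read()): arr=[1 22 3 6 4] head=2 tail=1 count=4
After op 9 (read()): arr=[1 22 3 6 4] head=3 tail=1 count=3
After op 10 (write(10)): arr=[1 10 3 6 4] head=3 tail=2 count=4

Answer: 6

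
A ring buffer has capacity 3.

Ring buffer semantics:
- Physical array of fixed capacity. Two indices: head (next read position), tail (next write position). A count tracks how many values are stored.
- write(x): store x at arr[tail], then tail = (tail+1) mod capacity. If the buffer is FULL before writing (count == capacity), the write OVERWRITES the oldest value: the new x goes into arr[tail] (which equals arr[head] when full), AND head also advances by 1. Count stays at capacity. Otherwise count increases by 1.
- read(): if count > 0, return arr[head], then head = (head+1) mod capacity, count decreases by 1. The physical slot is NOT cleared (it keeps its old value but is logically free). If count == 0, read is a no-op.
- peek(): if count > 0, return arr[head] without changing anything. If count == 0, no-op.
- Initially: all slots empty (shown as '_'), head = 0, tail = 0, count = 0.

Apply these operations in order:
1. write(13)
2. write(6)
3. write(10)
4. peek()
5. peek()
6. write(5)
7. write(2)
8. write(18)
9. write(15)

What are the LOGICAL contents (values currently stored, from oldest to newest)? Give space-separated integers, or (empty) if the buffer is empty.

Answer: 2 18 15

Derivation:
After op 1 (write(13)): arr=[13 _ _] head=0 tail=1 count=1
After op 2 (write(6)): arr=[13 6 _] head=0 tail=2 count=2
After op 3 (write(10)): arr=[13 6 10] head=0 tail=0 count=3
After op 4 (peek()): arr=[13 6 10] head=0 tail=0 count=3
After op 5 (peek()): arr=[13 6 10] head=0 tail=0 count=3
After op 6 (write(5)): arr=[5 6 10] head=1 tail=1 count=3
After op 7 (write(2)): arr=[5 2 10] head=2 tail=2 count=3
After op 8 (write(18)): arr=[5 2 18] head=0 tail=0 count=3
After op 9 (write(15)): arr=[15 2 18] head=1 tail=1 count=3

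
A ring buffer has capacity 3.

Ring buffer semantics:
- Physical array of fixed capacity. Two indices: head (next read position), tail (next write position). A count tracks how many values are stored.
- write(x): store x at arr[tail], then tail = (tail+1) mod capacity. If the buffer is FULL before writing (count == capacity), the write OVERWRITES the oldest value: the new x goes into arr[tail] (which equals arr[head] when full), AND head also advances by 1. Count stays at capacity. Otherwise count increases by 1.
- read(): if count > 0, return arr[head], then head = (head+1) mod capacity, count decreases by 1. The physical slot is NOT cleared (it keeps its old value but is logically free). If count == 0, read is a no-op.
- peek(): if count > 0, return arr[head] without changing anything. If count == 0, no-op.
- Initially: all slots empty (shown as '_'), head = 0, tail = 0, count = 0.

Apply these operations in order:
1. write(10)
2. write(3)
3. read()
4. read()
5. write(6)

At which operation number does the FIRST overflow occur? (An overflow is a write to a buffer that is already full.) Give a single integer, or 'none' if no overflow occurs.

Answer: none

Derivation:
After op 1 (write(10)): arr=[10 _ _] head=0 tail=1 count=1
After op 2 (write(3)): arr=[10 3 _] head=0 tail=2 count=2
After op 3 (read()): arr=[10 3 _] head=1 tail=2 count=1
After op 4 (read()): arr=[10 3 _] head=2 tail=2 count=0
After op 5 (write(6)): arr=[10 3 6] head=2 tail=0 count=1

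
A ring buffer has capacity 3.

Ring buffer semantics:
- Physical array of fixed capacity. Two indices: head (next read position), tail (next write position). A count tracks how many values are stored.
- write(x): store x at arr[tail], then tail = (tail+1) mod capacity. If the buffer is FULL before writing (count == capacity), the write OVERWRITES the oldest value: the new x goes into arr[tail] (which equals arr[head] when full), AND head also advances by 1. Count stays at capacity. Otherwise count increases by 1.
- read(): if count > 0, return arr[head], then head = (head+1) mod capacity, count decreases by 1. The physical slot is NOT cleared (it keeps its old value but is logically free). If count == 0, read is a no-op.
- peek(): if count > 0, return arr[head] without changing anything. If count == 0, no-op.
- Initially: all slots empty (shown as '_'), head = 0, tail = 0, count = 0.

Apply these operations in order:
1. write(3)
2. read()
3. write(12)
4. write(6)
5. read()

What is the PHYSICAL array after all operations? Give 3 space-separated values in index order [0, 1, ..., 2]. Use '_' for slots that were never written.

After op 1 (write(3)): arr=[3 _ _] head=0 tail=1 count=1
After op 2 (read()): arr=[3 _ _] head=1 tail=1 count=0
After op 3 (write(12)): arr=[3 12 _] head=1 tail=2 count=1
After op 4 (write(6)): arr=[3 12 6] head=1 tail=0 count=2
After op 5 (read()): arr=[3 12 6] head=2 tail=0 count=1

Answer: 3 12 6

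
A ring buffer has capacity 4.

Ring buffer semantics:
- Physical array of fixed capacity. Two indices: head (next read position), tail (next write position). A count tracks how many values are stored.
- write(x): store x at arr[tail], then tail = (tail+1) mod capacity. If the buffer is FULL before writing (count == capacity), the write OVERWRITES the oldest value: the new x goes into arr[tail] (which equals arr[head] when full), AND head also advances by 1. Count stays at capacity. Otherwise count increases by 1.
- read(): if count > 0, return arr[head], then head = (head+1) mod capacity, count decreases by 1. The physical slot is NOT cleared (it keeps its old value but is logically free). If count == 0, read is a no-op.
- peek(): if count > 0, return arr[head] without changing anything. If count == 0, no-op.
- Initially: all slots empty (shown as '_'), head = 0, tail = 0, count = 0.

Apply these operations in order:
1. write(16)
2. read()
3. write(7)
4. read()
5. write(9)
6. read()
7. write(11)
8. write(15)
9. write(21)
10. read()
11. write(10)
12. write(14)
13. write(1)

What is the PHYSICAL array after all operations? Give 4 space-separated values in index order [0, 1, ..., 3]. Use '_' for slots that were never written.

After op 1 (write(16)): arr=[16 _ _ _] head=0 tail=1 count=1
After op 2 (read()): arr=[16 _ _ _] head=1 tail=1 count=0
After op 3 (write(7)): arr=[16 7 _ _] head=1 tail=2 count=1
After op 4 (read()): arr=[16 7 _ _] head=2 tail=2 count=0
After op 5 (write(9)): arr=[16 7 9 _] head=2 tail=3 count=1
After op 6 (read()): arr=[16 7 9 _] head=3 tail=3 count=0
After op 7 (write(11)): arr=[16 7 9 11] head=3 tail=0 count=1
After op 8 (write(15)): arr=[15 7 9 11] head=3 tail=1 count=2
After op 9 (write(21)): arr=[15 21 9 11] head=3 tail=2 count=3
After op 10 (read()): arr=[15 21 9 11] head=0 tail=2 count=2
After op 11 (write(10)): arr=[15 21 10 11] head=0 tail=3 count=3
After op 12 (write(14)): arr=[15 21 10 14] head=0 tail=0 count=4
After op 13 (write(1)): arr=[1 21 10 14] head=1 tail=1 count=4

Answer: 1 21 10 14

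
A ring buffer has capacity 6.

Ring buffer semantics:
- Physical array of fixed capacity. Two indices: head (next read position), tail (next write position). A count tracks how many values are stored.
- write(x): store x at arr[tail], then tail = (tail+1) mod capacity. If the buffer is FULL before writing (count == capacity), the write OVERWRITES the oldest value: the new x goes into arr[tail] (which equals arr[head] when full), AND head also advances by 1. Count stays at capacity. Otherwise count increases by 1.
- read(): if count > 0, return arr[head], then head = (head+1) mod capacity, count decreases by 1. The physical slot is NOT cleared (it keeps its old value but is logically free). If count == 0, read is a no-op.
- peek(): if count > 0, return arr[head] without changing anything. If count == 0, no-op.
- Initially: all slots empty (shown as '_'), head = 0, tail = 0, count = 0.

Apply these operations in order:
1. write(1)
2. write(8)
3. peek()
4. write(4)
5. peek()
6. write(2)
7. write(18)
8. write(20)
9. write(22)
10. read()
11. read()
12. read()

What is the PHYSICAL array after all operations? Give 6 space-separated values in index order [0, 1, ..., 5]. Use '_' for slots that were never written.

After op 1 (write(1)): arr=[1 _ _ _ _ _] head=0 tail=1 count=1
After op 2 (write(8)): arr=[1 8 _ _ _ _] head=0 tail=2 count=2
After op 3 (peek()): arr=[1 8 _ _ _ _] head=0 tail=2 count=2
After op 4 (write(4)): arr=[1 8 4 _ _ _] head=0 tail=3 count=3
After op 5 (peek()): arr=[1 8 4 _ _ _] head=0 tail=3 count=3
After op 6 (write(2)): arr=[1 8 4 2 _ _] head=0 tail=4 count=4
After op 7 (write(18)): arr=[1 8 4 2 18 _] head=0 tail=5 count=5
After op 8 (write(20)): arr=[1 8 4 2 18 20] head=0 tail=0 count=6
After op 9 (write(22)): arr=[22 8 4 2 18 20] head=1 tail=1 count=6
After op 10 (read()): arr=[22 8 4 2 18 20] head=2 tail=1 count=5
After op 11 (read()): arr=[22 8 4 2 18 20] head=3 tail=1 count=4
After op 12 (read()): arr=[22 8 4 2 18 20] head=4 tail=1 count=3

Answer: 22 8 4 2 18 20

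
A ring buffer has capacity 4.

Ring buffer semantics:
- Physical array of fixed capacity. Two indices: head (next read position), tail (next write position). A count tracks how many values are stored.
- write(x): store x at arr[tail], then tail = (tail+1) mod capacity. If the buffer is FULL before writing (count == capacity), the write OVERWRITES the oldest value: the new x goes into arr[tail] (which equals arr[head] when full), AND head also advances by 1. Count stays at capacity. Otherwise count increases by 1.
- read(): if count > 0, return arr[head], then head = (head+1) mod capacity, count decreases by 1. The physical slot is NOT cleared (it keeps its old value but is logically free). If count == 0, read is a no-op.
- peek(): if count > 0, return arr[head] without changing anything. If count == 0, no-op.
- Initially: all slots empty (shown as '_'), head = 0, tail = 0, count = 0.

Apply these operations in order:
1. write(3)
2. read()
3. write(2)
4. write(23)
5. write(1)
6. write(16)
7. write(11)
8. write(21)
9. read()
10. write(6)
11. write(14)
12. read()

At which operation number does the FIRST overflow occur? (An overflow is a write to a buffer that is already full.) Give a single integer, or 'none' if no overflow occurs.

After op 1 (write(3)): arr=[3 _ _ _] head=0 tail=1 count=1
After op 2 (read()): arr=[3 _ _ _] head=1 tail=1 count=0
After op 3 (write(2)): arr=[3 2 _ _] head=1 tail=2 count=1
After op 4 (write(23)): arr=[3 2 23 _] head=1 tail=3 count=2
After op 5 (write(1)): arr=[3 2 23 1] head=1 tail=0 count=3
After op 6 (write(16)): arr=[16 2 23 1] head=1 tail=1 count=4
After op 7 (write(11)): arr=[16 11 23 1] head=2 tail=2 count=4
After op 8 (write(21)): arr=[16 11 21 1] head=3 tail=3 count=4
After op 9 (read()): arr=[16 11 21 1] head=0 tail=3 count=3
After op 10 (write(6)): arr=[16 11 21 6] head=0 tail=0 count=4
After op 11 (write(14)): arr=[14 11 21 6] head=1 tail=1 count=4
After op 12 (read()): arr=[14 11 21 6] head=2 tail=1 count=3

Answer: 7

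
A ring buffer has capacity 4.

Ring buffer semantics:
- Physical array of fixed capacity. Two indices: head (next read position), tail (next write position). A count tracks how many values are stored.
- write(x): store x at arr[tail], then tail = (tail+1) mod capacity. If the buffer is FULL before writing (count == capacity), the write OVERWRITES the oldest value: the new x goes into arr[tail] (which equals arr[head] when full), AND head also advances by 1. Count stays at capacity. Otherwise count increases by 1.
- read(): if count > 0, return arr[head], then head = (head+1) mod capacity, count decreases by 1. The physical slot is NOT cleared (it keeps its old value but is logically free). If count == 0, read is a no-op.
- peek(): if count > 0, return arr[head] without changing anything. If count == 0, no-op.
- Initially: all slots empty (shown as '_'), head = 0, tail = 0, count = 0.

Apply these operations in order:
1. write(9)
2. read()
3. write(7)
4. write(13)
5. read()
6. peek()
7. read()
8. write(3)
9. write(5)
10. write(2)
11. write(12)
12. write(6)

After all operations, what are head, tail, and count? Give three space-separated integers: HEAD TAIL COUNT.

Answer: 0 0 4

Derivation:
After op 1 (write(9)): arr=[9 _ _ _] head=0 tail=1 count=1
After op 2 (read()): arr=[9 _ _ _] head=1 tail=1 count=0
After op 3 (write(7)): arr=[9 7 _ _] head=1 tail=2 count=1
After op 4 (write(13)): arr=[9 7 13 _] head=1 tail=3 count=2
After op 5 (read()): arr=[9 7 13 _] head=2 tail=3 count=1
After op 6 (peek()): arr=[9 7 13 _] head=2 tail=3 count=1
After op 7 (read()): arr=[9 7 13 _] head=3 tail=3 count=0
After op 8 (write(3)): arr=[9 7 13 3] head=3 tail=0 count=1
After op 9 (write(5)): arr=[5 7 13 3] head=3 tail=1 count=2
After op 10 (write(2)): arr=[5 2 13 3] head=3 tail=2 count=3
After op 11 (write(12)): arr=[5 2 12 3] head=3 tail=3 count=4
After op 12 (write(6)): arr=[5 2 12 6] head=0 tail=0 count=4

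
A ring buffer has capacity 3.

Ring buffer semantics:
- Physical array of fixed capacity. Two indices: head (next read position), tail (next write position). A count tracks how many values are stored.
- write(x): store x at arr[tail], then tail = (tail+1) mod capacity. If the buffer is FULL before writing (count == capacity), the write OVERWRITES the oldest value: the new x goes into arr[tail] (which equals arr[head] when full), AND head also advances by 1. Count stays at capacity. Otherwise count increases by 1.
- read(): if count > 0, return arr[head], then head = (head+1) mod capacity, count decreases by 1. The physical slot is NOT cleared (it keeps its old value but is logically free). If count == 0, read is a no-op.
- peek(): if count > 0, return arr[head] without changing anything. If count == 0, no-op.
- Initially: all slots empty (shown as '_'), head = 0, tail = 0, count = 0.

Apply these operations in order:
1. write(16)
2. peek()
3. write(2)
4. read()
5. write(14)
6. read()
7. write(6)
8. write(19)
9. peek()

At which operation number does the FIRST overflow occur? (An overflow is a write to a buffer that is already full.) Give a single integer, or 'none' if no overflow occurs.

Answer: none

Derivation:
After op 1 (write(16)): arr=[16 _ _] head=0 tail=1 count=1
After op 2 (peek()): arr=[16 _ _] head=0 tail=1 count=1
After op 3 (write(2)): arr=[16 2 _] head=0 tail=2 count=2
After op 4 (read()): arr=[16 2 _] head=1 tail=2 count=1
After op 5 (write(14)): arr=[16 2 14] head=1 tail=0 count=2
After op 6 (read()): arr=[16 2 14] head=2 tail=0 count=1
After op 7 (write(6)): arr=[6 2 14] head=2 tail=1 count=2
After op 8 (write(19)): arr=[6 19 14] head=2 tail=2 count=3
After op 9 (peek()): arr=[6 19 14] head=2 tail=2 count=3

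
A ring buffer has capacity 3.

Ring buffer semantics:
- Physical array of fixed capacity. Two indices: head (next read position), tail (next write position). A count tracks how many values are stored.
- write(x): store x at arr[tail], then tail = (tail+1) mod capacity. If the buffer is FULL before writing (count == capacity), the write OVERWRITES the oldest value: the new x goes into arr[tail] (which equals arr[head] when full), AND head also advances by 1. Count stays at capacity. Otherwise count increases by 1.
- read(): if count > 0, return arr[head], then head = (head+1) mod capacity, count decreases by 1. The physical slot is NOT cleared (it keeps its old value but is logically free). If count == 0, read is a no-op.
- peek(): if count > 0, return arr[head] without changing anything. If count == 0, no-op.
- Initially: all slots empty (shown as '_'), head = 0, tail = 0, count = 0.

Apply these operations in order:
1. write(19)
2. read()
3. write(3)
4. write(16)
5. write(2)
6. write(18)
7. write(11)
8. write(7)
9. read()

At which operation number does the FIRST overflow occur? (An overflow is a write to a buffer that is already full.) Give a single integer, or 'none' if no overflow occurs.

Answer: 6

Derivation:
After op 1 (write(19)): arr=[19 _ _] head=0 tail=1 count=1
After op 2 (read()): arr=[19 _ _] head=1 tail=1 count=0
After op 3 (write(3)): arr=[19 3 _] head=1 tail=2 count=1
After op 4 (write(16)): arr=[19 3 16] head=1 tail=0 count=2
After op 5 (write(2)): arr=[2 3 16] head=1 tail=1 count=3
After op 6 (write(18)): arr=[2 18 16] head=2 tail=2 count=3
After op 7 (write(11)): arr=[2 18 11] head=0 tail=0 count=3
After op 8 (write(7)): arr=[7 18 11] head=1 tail=1 count=3
After op 9 (read()): arr=[7 18 11] head=2 tail=1 count=2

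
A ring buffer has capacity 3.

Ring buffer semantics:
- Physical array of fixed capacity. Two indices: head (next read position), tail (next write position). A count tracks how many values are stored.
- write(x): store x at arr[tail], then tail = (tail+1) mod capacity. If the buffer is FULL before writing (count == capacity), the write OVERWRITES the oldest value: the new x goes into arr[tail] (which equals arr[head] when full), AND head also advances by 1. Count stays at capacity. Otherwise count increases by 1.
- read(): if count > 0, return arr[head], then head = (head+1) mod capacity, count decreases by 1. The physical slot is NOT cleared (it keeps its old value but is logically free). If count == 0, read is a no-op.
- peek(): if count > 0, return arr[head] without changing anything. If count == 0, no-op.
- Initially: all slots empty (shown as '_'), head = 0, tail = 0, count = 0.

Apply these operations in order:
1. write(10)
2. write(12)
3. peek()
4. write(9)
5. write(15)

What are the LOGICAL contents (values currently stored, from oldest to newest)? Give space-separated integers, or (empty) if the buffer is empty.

After op 1 (write(10)): arr=[10 _ _] head=0 tail=1 count=1
After op 2 (write(12)): arr=[10 12 _] head=0 tail=2 count=2
After op 3 (peek()): arr=[10 12 _] head=0 tail=2 count=2
After op 4 (write(9)): arr=[10 12 9] head=0 tail=0 count=3
After op 5 (write(15)): arr=[15 12 9] head=1 tail=1 count=3

Answer: 12 9 15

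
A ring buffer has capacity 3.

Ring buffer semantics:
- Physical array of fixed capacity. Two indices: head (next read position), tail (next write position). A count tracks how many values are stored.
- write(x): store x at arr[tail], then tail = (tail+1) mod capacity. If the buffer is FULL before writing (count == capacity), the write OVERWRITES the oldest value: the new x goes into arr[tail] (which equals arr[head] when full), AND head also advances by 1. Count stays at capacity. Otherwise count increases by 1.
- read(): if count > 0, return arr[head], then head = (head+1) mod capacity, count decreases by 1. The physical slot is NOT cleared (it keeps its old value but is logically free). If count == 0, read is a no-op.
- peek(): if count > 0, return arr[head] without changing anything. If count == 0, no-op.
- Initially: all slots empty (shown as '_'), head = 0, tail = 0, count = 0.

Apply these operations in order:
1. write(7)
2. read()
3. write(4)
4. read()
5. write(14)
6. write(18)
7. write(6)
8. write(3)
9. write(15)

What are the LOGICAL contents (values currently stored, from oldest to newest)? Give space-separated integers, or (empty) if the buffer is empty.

Answer: 6 3 15

Derivation:
After op 1 (write(7)): arr=[7 _ _] head=0 tail=1 count=1
After op 2 (read()): arr=[7 _ _] head=1 tail=1 count=0
After op 3 (write(4)): arr=[7 4 _] head=1 tail=2 count=1
After op 4 (read()): arr=[7 4 _] head=2 tail=2 count=0
After op 5 (write(14)): arr=[7 4 14] head=2 tail=0 count=1
After op 6 (write(18)): arr=[18 4 14] head=2 tail=1 count=2
After op 7 (write(6)): arr=[18 6 14] head=2 tail=2 count=3
After op 8 (write(3)): arr=[18 6 3] head=0 tail=0 count=3
After op 9 (write(15)): arr=[15 6 3] head=1 tail=1 count=3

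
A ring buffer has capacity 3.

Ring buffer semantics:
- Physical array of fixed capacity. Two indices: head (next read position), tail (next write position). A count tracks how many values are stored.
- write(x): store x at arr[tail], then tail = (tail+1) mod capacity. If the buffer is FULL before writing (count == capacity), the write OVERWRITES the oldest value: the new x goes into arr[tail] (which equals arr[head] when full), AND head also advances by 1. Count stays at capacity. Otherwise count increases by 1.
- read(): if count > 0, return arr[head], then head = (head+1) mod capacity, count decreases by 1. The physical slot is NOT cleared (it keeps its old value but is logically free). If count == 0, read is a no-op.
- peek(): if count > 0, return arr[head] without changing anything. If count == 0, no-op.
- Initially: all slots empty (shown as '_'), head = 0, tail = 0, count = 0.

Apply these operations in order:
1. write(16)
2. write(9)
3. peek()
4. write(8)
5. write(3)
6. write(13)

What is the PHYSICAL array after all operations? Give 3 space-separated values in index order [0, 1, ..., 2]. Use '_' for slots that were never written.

After op 1 (write(16)): arr=[16 _ _] head=0 tail=1 count=1
After op 2 (write(9)): arr=[16 9 _] head=0 tail=2 count=2
After op 3 (peek()): arr=[16 9 _] head=0 tail=2 count=2
After op 4 (write(8)): arr=[16 9 8] head=0 tail=0 count=3
After op 5 (write(3)): arr=[3 9 8] head=1 tail=1 count=3
After op 6 (write(13)): arr=[3 13 8] head=2 tail=2 count=3

Answer: 3 13 8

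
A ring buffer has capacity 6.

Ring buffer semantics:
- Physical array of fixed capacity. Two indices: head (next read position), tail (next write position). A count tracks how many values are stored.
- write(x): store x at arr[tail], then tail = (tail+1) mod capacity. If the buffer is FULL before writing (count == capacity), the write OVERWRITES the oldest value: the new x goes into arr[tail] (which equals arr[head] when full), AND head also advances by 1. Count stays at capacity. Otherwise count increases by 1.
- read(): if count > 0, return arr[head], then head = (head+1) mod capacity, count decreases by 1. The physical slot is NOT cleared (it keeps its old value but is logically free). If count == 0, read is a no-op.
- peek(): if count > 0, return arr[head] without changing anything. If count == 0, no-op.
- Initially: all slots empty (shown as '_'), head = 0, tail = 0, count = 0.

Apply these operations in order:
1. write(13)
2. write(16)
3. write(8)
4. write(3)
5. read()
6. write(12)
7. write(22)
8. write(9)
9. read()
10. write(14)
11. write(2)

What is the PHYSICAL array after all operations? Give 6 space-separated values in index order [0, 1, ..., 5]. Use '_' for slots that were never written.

After op 1 (write(13)): arr=[13 _ _ _ _ _] head=0 tail=1 count=1
After op 2 (write(16)): arr=[13 16 _ _ _ _] head=0 tail=2 count=2
After op 3 (write(8)): arr=[13 16 8 _ _ _] head=0 tail=3 count=3
After op 4 (write(3)): arr=[13 16 8 3 _ _] head=0 tail=4 count=4
After op 5 (read()): arr=[13 16 8 3 _ _] head=1 tail=4 count=3
After op 6 (write(12)): arr=[13 16 8 3 12 _] head=1 tail=5 count=4
After op 7 (write(22)): arr=[13 16 8 3 12 22] head=1 tail=0 count=5
After op 8 (write(9)): arr=[9 16 8 3 12 22] head=1 tail=1 count=6
After op 9 (read()): arr=[9 16 8 3 12 22] head=2 tail=1 count=5
After op 10 (write(14)): arr=[9 14 8 3 12 22] head=2 tail=2 count=6
After op 11 (write(2)): arr=[9 14 2 3 12 22] head=3 tail=3 count=6

Answer: 9 14 2 3 12 22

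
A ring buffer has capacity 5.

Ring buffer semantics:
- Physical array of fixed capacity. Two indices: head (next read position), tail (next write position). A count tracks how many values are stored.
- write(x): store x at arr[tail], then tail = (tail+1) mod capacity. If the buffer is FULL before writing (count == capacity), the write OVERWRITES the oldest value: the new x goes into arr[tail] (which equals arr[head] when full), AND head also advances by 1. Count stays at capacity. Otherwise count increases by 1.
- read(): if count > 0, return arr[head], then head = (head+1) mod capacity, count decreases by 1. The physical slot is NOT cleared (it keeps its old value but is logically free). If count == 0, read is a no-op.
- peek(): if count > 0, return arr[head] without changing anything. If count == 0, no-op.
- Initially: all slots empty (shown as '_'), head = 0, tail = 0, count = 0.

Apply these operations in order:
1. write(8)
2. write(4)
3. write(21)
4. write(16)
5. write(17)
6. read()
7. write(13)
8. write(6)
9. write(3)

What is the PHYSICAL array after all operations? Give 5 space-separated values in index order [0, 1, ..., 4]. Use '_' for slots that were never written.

Answer: 13 6 3 16 17

Derivation:
After op 1 (write(8)): arr=[8 _ _ _ _] head=0 tail=1 count=1
After op 2 (write(4)): arr=[8 4 _ _ _] head=0 tail=2 count=2
After op 3 (write(21)): arr=[8 4 21 _ _] head=0 tail=3 count=3
After op 4 (write(16)): arr=[8 4 21 16 _] head=0 tail=4 count=4
After op 5 (write(17)): arr=[8 4 21 16 17] head=0 tail=0 count=5
After op 6 (read()): arr=[8 4 21 16 17] head=1 tail=0 count=4
After op 7 (write(13)): arr=[13 4 21 16 17] head=1 tail=1 count=5
After op 8 (write(6)): arr=[13 6 21 16 17] head=2 tail=2 count=5
After op 9 (write(3)): arr=[13 6 3 16 17] head=3 tail=3 count=5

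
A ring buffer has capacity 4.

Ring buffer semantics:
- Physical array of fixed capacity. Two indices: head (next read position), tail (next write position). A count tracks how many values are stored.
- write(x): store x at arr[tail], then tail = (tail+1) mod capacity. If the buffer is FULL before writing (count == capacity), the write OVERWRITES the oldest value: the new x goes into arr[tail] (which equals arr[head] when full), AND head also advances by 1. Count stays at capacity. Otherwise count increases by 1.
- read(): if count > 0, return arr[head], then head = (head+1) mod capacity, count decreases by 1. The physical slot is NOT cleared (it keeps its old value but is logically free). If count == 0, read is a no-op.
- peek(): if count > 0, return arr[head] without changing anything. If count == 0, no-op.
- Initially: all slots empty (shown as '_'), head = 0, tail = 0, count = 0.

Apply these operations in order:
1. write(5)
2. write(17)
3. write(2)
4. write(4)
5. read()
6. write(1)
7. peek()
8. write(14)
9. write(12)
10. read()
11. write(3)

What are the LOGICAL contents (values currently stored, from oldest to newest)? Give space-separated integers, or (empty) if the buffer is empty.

After op 1 (write(5)): arr=[5 _ _ _] head=0 tail=1 count=1
After op 2 (write(17)): arr=[5 17 _ _] head=0 tail=2 count=2
After op 3 (write(2)): arr=[5 17 2 _] head=0 tail=3 count=3
After op 4 (write(4)): arr=[5 17 2 4] head=0 tail=0 count=4
After op 5 (read()): arr=[5 17 2 4] head=1 tail=0 count=3
After op 6 (write(1)): arr=[1 17 2 4] head=1 tail=1 count=4
After op 7 (peek()): arr=[1 17 2 4] head=1 tail=1 count=4
After op 8 (write(14)): arr=[1 14 2 4] head=2 tail=2 count=4
After op 9 (write(12)): arr=[1 14 12 4] head=3 tail=3 count=4
After op 10 (read()): arr=[1 14 12 4] head=0 tail=3 count=3
After op 11 (write(3)): arr=[1 14 12 3] head=0 tail=0 count=4

Answer: 1 14 12 3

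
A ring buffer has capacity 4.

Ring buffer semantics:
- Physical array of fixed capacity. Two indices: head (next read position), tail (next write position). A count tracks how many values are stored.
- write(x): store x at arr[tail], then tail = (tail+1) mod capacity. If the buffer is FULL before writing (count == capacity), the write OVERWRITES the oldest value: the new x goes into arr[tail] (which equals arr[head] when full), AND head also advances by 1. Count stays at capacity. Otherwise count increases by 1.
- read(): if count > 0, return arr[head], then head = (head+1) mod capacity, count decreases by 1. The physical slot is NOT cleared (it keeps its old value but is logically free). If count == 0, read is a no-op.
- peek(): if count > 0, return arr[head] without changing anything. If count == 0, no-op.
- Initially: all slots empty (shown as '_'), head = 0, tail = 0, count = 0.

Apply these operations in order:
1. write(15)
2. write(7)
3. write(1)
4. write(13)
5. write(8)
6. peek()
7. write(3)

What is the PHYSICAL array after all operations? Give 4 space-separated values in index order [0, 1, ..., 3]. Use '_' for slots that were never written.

Answer: 8 3 1 13

Derivation:
After op 1 (write(15)): arr=[15 _ _ _] head=0 tail=1 count=1
After op 2 (write(7)): arr=[15 7 _ _] head=0 tail=2 count=2
After op 3 (write(1)): arr=[15 7 1 _] head=0 tail=3 count=3
After op 4 (write(13)): arr=[15 7 1 13] head=0 tail=0 count=4
After op 5 (write(8)): arr=[8 7 1 13] head=1 tail=1 count=4
After op 6 (peek()): arr=[8 7 1 13] head=1 tail=1 count=4
After op 7 (write(3)): arr=[8 3 1 13] head=2 tail=2 count=4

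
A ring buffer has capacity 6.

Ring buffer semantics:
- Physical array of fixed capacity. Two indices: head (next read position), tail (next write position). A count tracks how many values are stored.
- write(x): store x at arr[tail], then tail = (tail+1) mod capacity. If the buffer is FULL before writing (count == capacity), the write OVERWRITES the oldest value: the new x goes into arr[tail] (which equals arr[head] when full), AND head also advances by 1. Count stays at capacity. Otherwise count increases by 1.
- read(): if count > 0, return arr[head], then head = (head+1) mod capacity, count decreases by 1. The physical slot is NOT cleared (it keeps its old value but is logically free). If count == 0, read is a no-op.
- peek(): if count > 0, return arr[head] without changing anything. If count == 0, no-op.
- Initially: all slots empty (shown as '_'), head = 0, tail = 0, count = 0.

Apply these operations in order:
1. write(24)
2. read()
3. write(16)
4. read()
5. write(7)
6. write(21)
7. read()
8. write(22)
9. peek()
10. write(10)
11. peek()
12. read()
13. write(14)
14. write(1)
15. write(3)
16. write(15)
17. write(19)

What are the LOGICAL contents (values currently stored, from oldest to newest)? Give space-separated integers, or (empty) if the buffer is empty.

After op 1 (write(24)): arr=[24 _ _ _ _ _] head=0 tail=1 count=1
After op 2 (read()): arr=[24 _ _ _ _ _] head=1 tail=1 count=0
After op 3 (write(16)): arr=[24 16 _ _ _ _] head=1 tail=2 count=1
After op 4 (read()): arr=[24 16 _ _ _ _] head=2 tail=2 count=0
After op 5 (write(7)): arr=[24 16 7 _ _ _] head=2 tail=3 count=1
After op 6 (write(21)): arr=[24 16 7 21 _ _] head=2 tail=4 count=2
After op 7 (read()): arr=[24 16 7 21 _ _] head=3 tail=4 count=1
After op 8 (write(22)): arr=[24 16 7 21 22 _] head=3 tail=5 count=2
After op 9 (peek()): arr=[24 16 7 21 22 _] head=3 tail=5 count=2
After op 10 (write(10)): arr=[24 16 7 21 22 10] head=3 tail=0 count=3
After op 11 (peek()): arr=[24 16 7 21 22 10] head=3 tail=0 count=3
After op 12 (read()): arr=[24 16 7 21 22 10] head=4 tail=0 count=2
After op 13 (write(14)): arr=[14 16 7 21 22 10] head=4 tail=1 count=3
After op 14 (write(1)): arr=[14 1 7 21 22 10] head=4 tail=2 count=4
After op 15 (write(3)): arr=[14 1 3 21 22 10] head=4 tail=3 count=5
After op 16 (write(15)): arr=[14 1 3 15 22 10] head=4 tail=4 count=6
After op 17 (write(19)): arr=[14 1 3 15 19 10] head=5 tail=5 count=6

Answer: 10 14 1 3 15 19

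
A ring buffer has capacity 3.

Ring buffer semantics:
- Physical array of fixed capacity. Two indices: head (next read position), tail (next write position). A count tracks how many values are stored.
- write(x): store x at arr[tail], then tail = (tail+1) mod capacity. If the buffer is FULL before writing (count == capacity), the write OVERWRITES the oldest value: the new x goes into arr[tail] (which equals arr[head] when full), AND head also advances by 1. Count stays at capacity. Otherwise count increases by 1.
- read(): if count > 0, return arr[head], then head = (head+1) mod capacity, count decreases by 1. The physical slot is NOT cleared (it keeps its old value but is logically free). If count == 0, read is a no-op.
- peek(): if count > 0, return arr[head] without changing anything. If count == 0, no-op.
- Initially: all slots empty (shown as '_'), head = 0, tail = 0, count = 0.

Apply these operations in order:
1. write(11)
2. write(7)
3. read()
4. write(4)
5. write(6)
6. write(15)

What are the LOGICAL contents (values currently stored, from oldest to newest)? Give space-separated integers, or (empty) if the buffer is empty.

After op 1 (write(11)): arr=[11 _ _] head=0 tail=1 count=1
After op 2 (write(7)): arr=[11 7 _] head=0 tail=2 count=2
After op 3 (read()): arr=[11 7 _] head=1 tail=2 count=1
After op 4 (write(4)): arr=[11 7 4] head=1 tail=0 count=2
After op 5 (write(6)): arr=[6 7 4] head=1 tail=1 count=3
After op 6 (write(15)): arr=[6 15 4] head=2 tail=2 count=3

Answer: 4 6 15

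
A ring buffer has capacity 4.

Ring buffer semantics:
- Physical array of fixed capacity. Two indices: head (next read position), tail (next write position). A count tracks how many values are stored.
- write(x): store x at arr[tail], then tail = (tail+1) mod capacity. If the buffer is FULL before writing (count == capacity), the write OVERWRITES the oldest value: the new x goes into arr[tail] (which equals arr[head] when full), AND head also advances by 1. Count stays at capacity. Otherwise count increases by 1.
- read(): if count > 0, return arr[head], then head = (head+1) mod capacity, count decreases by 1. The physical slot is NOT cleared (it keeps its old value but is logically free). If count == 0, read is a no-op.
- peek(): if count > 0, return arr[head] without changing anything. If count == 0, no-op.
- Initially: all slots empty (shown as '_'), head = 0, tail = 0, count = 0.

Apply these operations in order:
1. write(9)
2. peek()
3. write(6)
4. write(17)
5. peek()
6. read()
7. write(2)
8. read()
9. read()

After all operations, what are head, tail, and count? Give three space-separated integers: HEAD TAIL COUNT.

After op 1 (write(9)): arr=[9 _ _ _] head=0 tail=1 count=1
After op 2 (peek()): arr=[9 _ _ _] head=0 tail=1 count=1
After op 3 (write(6)): arr=[9 6 _ _] head=0 tail=2 count=2
After op 4 (write(17)): arr=[9 6 17 _] head=0 tail=3 count=3
After op 5 (peek()): arr=[9 6 17 _] head=0 tail=3 count=3
After op 6 (read()): arr=[9 6 17 _] head=1 tail=3 count=2
After op 7 (write(2)): arr=[9 6 17 2] head=1 tail=0 count=3
After op 8 (read()): arr=[9 6 17 2] head=2 tail=0 count=2
After op 9 (read()): arr=[9 6 17 2] head=3 tail=0 count=1

Answer: 3 0 1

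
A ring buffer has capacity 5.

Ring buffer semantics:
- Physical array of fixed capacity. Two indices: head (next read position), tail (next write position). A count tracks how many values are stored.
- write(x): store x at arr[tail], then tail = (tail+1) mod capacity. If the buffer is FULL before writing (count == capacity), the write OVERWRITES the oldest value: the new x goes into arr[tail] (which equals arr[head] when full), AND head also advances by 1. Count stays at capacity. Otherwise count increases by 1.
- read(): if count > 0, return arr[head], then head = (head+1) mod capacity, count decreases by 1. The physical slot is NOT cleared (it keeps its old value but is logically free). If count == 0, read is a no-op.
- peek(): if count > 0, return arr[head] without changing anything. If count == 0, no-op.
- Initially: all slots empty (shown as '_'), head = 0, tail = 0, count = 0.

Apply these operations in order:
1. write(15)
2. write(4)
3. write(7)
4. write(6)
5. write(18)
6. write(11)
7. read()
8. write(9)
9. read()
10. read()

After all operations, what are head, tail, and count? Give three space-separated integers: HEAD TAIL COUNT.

After op 1 (write(15)): arr=[15 _ _ _ _] head=0 tail=1 count=1
After op 2 (write(4)): arr=[15 4 _ _ _] head=0 tail=2 count=2
After op 3 (write(7)): arr=[15 4 7 _ _] head=0 tail=3 count=3
After op 4 (write(6)): arr=[15 4 7 6 _] head=0 tail=4 count=4
After op 5 (write(18)): arr=[15 4 7 6 18] head=0 tail=0 count=5
After op 6 (write(11)): arr=[11 4 7 6 18] head=1 tail=1 count=5
After op 7 (read()): arr=[11 4 7 6 18] head=2 tail=1 count=4
After op 8 (write(9)): arr=[11 9 7 6 18] head=2 tail=2 count=5
After op 9 (read()): arr=[11 9 7 6 18] head=3 tail=2 count=4
After op 10 (read()): arr=[11 9 7 6 18] head=4 tail=2 count=3

Answer: 4 2 3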